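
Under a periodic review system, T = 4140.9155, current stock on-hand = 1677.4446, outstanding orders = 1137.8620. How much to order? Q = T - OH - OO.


Inventory position = OH + OO = 1677.4446 + 1137.8620 = 2815.3066
Q = 4140.9155 - 2815.3066 = 1325.6089

1325.6089 units


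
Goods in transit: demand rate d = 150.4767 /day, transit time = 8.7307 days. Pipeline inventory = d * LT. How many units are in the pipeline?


Pipeline = 150.4767 * 8.7307 = 1313.7669

1313.7669 units


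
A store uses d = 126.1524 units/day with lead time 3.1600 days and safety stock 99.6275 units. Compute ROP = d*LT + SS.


d*LT = 126.1524 * 3.1600 = 398.6416
ROP = 398.6416 + 99.6275 = 498.2691

498.2691 units


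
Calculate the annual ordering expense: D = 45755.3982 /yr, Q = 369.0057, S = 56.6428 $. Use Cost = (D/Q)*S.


Number of orders = D/Q = 123.9965
Cost = 123.9965 * 56.6428 = 7023.5063

7023.5063 $/yr


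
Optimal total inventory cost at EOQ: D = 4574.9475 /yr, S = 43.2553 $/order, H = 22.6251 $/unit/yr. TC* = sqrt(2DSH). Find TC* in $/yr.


2*D*S*H = 8954594.9566
TC* = sqrt(8954594.9566) = 2992.4229

2992.4229 $/yr


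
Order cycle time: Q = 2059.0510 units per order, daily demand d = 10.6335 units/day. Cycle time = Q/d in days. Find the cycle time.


Cycle = 2059.0510 / 10.6335 = 193.6381

193.6381 days


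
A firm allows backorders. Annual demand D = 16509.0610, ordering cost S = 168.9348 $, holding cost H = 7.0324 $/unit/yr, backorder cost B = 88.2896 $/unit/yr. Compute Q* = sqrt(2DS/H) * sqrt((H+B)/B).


sqrt(2DS/H) = 890.6026
sqrt((H+B)/B) = 1.0391
Q* = 890.6026 * 1.0391 = 925.3920

925.3920 units


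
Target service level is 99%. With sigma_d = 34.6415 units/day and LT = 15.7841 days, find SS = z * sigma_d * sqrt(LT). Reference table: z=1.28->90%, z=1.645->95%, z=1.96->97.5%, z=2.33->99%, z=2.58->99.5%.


From the table, SL = 99% corresponds to z = 2.33
sqrt(LT) = sqrt(15.7841) = 3.9729
SS = 2.33 * 34.6415 * 3.9729 = 320.6731

320.6731 units


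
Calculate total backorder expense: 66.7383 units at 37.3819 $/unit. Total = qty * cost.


Total = 66.7383 * 37.3819 = 2494.8045

2494.8045 $


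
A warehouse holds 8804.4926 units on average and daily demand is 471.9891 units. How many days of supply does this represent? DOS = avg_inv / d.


DOS = 8804.4926 / 471.9891 = 18.6540

18.6540 days


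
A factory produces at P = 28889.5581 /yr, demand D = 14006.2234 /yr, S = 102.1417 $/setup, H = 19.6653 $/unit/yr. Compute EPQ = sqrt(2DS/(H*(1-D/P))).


1 - D/P = 1 - 0.4848 = 0.5152
H*(1-D/P) = 10.1312
2DS = 2861238.9373
EPQ = sqrt(282419.1886) = 531.4313

531.4313 units


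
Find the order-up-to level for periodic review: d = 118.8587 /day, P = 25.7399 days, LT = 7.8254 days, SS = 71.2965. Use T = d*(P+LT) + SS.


P + LT = 33.5653
d*(P+LT) = 118.8587 * 33.5653 = 3989.5279
T = 3989.5279 + 71.2965 = 4060.8244

4060.8244 units


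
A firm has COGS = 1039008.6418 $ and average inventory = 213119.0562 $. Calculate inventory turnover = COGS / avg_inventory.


Turnover = 1039008.6418 / 213119.0562 = 4.8752

4.8752


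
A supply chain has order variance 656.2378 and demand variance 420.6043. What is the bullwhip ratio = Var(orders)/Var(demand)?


BW = 656.2378 / 420.6043 = 1.5602

1.5602


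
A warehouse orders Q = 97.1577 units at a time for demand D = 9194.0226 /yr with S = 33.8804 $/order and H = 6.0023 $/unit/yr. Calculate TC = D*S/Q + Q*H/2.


Ordering cost = D*S/Q = 3206.0986
Holding cost = Q*H/2 = 291.5848
TC = 3206.0986 + 291.5848 = 3497.6834

3497.6834 $/yr


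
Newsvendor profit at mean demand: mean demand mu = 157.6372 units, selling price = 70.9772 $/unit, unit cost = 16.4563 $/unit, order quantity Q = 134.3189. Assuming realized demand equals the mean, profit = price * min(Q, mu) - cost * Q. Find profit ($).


Sales at mu = min(134.3189, 157.6372) = 134.3189
Revenue = 70.9772 * 134.3189 = 9533.5794
Total cost = 16.4563 * 134.3189 = 2210.3921
Profit = 9533.5794 - 2210.3921 = 7323.1873

7323.1873 $


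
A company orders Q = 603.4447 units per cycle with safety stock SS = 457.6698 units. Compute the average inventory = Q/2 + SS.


Q/2 = 301.7224
Avg = 301.7224 + 457.6698 = 759.3922

759.3922 units


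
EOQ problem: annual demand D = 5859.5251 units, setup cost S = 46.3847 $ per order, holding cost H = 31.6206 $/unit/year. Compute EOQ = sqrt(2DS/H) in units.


2*D*S = 2 * 5859.5251 * 46.3847 = 543584.6278
2*D*S/H = 17190.8385
EOQ = sqrt(17190.8385) = 131.1138

131.1138 units


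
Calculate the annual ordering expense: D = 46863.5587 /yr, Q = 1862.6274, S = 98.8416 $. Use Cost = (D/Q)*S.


Number of orders = D/Q = 25.1599
Cost = 25.1599 * 98.8416 = 2486.8469

2486.8469 $/yr


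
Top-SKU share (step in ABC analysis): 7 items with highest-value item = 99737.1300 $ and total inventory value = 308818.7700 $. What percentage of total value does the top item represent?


Top item = 99737.1300
Total = 308818.7700
Percentage = 99737.1300 / 308818.7700 * 100 = 32.2963

32.2963%


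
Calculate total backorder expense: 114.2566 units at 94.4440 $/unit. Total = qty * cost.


Total = 114.2566 * 94.4440 = 10790.8503

10790.8503 $


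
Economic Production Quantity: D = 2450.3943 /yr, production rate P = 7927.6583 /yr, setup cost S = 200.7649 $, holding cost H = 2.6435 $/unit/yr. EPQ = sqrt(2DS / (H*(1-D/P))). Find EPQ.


1 - D/P = 1 - 0.3091 = 0.6909
H*(1-D/P) = 1.8264
2DS = 983906.3332
EPQ = sqrt(538710.8095) = 733.9692

733.9692 units


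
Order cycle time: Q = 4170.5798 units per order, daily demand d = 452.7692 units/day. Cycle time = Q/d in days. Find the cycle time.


Cycle = 4170.5798 / 452.7692 = 9.2113

9.2113 days


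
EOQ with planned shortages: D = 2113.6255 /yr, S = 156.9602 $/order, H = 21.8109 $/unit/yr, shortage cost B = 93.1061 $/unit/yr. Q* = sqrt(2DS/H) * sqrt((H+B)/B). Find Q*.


sqrt(2DS/H) = 174.4163
sqrt((H+B)/B) = 1.1110
Q* = 174.4163 * 1.1110 = 193.7716

193.7716 units


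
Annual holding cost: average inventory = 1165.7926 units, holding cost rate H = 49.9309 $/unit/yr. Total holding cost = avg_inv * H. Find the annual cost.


Cost = 1165.7926 * 49.9309 = 58209.0737

58209.0737 $/yr


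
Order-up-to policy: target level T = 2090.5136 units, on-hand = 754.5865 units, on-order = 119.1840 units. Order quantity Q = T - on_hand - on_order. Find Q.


Inventory position = OH + OO = 754.5865 + 119.1840 = 873.7705
Q = 2090.5136 - 873.7705 = 1216.7431

1216.7431 units


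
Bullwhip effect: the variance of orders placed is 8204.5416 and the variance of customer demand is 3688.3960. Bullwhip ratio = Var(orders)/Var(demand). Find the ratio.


BW = 8204.5416 / 3688.3960 = 2.2244

2.2244


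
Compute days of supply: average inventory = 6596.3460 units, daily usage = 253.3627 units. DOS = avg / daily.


DOS = 6596.3460 / 253.3627 = 26.0352

26.0352 days


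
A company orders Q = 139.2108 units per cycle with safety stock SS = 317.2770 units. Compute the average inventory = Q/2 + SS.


Q/2 = 69.6054
Avg = 69.6054 + 317.2770 = 386.8824

386.8824 units


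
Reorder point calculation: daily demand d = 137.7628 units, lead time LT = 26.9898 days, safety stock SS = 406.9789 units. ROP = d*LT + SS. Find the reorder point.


d*LT = 137.7628 * 26.9898 = 3718.1904
ROP = 3718.1904 + 406.9789 = 4125.1693

4125.1693 units


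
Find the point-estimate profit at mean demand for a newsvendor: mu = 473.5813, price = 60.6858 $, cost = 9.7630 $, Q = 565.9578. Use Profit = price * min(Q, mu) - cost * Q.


Sales at mu = min(565.9578, 473.5813) = 473.5813
Revenue = 60.6858 * 473.5813 = 28739.6601
Total cost = 9.7630 * 565.9578 = 5525.4460
Profit = 28739.6601 - 5525.4460 = 23214.2141

23214.2141 $


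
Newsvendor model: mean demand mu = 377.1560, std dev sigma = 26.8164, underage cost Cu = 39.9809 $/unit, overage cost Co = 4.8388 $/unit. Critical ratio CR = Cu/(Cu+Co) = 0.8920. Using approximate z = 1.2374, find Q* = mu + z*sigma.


CR = Cu/(Cu+Co) = 39.9809/(39.9809+4.8388) = 0.8920
z = 1.2374
Q* = 377.1560 + 1.2374 * 26.8164 = 410.3386

410.3386 units


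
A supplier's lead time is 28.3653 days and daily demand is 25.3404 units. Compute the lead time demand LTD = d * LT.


LTD = 25.3404 * 28.3653 = 718.7880

718.7880 units


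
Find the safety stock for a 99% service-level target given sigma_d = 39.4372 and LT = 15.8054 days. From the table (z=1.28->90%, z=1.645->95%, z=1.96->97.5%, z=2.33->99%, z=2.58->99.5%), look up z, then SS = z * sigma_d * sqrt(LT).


From the table, SL = 99% corresponds to z = 2.33
sqrt(LT) = sqrt(15.8054) = 3.9756
SS = 2.33 * 39.4372 * 3.9756 = 365.3127

365.3127 units


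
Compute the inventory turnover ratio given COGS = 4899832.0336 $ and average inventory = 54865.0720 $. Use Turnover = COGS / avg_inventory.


Turnover = 4899832.0336 / 54865.0720 = 89.3069

89.3069


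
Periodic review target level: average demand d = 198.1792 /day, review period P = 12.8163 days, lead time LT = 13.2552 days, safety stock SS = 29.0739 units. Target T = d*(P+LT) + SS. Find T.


P + LT = 26.0715
d*(P+LT) = 198.1792 * 26.0715 = 5166.8290
T = 5166.8290 + 29.0739 = 5195.9029

5195.9029 units


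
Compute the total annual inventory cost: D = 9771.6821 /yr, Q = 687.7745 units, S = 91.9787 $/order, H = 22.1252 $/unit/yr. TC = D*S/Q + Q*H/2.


Ordering cost = D*S/Q = 1306.8042
Holding cost = Q*H/2 = 7608.5742
TC = 1306.8042 + 7608.5742 = 8915.3784

8915.3784 $/yr


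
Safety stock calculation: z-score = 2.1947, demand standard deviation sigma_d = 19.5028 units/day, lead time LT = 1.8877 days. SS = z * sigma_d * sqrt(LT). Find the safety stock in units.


sqrt(LT) = sqrt(1.8877) = 1.3739
SS = 2.1947 * 19.5028 * 1.3739 = 58.8083

58.8083 units


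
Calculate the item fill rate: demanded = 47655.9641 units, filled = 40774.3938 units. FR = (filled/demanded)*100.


FR = 40774.3938 / 47655.9641 * 100 = 85.5599

85.5599%


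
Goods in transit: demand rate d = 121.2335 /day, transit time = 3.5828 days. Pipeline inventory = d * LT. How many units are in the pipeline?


Pipeline = 121.2335 * 3.5828 = 434.3554

434.3554 units


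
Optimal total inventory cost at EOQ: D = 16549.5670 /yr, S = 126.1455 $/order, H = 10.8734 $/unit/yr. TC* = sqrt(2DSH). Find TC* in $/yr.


2*D*S*H = 45399781.0461
TC* = sqrt(45399781.0461) = 6737.9360

6737.9360 $/yr


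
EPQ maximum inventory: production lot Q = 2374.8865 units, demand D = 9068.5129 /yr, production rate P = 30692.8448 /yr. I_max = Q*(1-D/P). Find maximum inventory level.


D/P = 0.2955
1 - D/P = 0.7045
I_max = 2374.8865 * 0.7045 = 1673.2021

1673.2021 units


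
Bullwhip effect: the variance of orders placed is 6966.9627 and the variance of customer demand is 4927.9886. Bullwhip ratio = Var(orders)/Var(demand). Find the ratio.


BW = 6966.9627 / 4927.9886 = 1.4138

1.4138


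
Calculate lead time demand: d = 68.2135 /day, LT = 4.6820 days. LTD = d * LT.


LTD = 68.2135 * 4.6820 = 319.3756

319.3756 units


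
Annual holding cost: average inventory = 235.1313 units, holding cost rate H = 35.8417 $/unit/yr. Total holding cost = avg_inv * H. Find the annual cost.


Cost = 235.1313 * 35.8417 = 8427.5055

8427.5055 $/yr


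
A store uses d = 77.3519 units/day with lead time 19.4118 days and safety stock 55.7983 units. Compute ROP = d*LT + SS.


d*LT = 77.3519 * 19.4118 = 1501.5396
ROP = 1501.5396 + 55.7983 = 1557.3379

1557.3379 units


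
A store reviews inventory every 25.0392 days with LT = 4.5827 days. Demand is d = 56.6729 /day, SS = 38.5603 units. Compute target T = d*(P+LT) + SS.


P + LT = 29.6219
d*(P+LT) = 56.6729 * 29.6219 = 1678.7590
T = 1678.7590 + 38.5603 = 1717.3193

1717.3193 units


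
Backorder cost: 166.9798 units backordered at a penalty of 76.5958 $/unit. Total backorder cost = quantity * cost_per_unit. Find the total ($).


Total = 166.9798 * 76.5958 = 12789.9514

12789.9514 $


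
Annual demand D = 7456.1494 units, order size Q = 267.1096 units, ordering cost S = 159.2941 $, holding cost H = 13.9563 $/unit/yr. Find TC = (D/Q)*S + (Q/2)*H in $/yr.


Ordering cost = D*S/Q = 4446.5665
Holding cost = Q*H/2 = 1863.9309
TC = 4446.5665 + 1863.9309 = 6310.4974

6310.4974 $/yr


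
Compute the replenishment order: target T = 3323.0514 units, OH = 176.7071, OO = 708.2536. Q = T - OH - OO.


Inventory position = OH + OO = 176.7071 + 708.2536 = 884.9607
Q = 3323.0514 - 884.9607 = 2438.0907

2438.0907 units


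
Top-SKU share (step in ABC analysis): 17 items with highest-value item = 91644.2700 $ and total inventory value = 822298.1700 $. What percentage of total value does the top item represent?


Top item = 91644.2700
Total = 822298.1700
Percentage = 91644.2700 / 822298.1700 * 100 = 11.1449

11.1449%


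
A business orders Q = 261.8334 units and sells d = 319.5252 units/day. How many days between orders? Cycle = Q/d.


Cycle = 261.8334 / 319.5252 = 0.8194

0.8194 days


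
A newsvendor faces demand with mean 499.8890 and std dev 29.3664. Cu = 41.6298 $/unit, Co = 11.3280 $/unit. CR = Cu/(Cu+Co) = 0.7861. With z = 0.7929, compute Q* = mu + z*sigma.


CR = Cu/(Cu+Co) = 41.6298/(41.6298+11.3280) = 0.7861
z = 0.7929
Q* = 499.8890 + 0.7929 * 29.3664 = 523.1736

523.1736 units


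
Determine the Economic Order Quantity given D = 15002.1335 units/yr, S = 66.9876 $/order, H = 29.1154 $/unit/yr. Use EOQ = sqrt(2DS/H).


2*D*S = 2 * 15002.1335 * 66.9876 = 2009913.8361
2*D*S/H = 69032.6712
EOQ = sqrt(69032.6712) = 262.7407

262.7407 units


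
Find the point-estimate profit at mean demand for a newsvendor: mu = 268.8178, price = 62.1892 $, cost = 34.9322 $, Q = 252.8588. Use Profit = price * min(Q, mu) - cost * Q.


Sales at mu = min(252.8588, 268.8178) = 252.8588
Revenue = 62.1892 * 252.8588 = 15725.0865
Total cost = 34.9322 * 252.8588 = 8832.9142
Profit = 15725.0865 - 8832.9142 = 6892.1723

6892.1723 $


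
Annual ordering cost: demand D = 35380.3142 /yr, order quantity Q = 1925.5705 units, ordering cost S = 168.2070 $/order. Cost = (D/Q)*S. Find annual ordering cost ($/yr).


Number of orders = D/Q = 18.3739
Cost = 18.3739 * 168.2070 = 3090.6251

3090.6251 $/yr


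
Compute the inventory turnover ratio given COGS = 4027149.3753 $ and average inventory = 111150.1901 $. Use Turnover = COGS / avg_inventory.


Turnover = 4027149.3753 / 111150.1901 = 36.2316

36.2316


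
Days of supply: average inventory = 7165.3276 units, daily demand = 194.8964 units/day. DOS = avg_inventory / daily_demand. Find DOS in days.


DOS = 7165.3276 / 194.8964 = 36.7648

36.7648 days


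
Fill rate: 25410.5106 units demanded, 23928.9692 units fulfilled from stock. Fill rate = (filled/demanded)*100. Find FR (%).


FR = 23928.9692 / 25410.5106 * 100 = 94.1696

94.1696%


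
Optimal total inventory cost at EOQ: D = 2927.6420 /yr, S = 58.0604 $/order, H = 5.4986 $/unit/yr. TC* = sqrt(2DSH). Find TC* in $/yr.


2*D*S*H = 1869304.7772
TC* = sqrt(1869304.7772) = 1367.2252

1367.2252 $/yr


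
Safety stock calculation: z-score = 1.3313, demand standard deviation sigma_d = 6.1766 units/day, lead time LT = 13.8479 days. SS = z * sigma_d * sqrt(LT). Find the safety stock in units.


sqrt(LT) = sqrt(13.8479) = 3.7213
SS = 1.3313 * 6.1766 * 3.7213 = 30.5997

30.5997 units


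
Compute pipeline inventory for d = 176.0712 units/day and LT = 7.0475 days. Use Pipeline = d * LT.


Pipeline = 176.0712 * 7.0475 = 1240.8618

1240.8618 units


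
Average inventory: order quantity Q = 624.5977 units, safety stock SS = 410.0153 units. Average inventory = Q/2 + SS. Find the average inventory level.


Q/2 = 312.2989
Avg = 312.2989 + 410.0153 = 722.3142

722.3142 units


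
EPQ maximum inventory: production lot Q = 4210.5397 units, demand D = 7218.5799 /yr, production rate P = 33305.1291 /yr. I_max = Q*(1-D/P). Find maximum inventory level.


D/P = 0.2167
1 - D/P = 0.7833
I_max = 4210.5397 * 0.7833 = 3297.9440

3297.9440 units


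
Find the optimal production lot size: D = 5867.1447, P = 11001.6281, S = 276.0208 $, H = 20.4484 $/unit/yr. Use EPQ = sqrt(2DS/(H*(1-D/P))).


1 - D/P = 1 - 0.5333 = 0.4667
H*(1-D/P) = 9.5433
2DS = 3238907.9476
EPQ = sqrt(339390.3417) = 582.5722

582.5722 units


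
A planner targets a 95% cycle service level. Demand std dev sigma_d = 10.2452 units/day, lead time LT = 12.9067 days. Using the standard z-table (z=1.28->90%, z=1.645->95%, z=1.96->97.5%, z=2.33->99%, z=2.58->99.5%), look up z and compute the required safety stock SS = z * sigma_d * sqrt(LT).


From the table, SL = 95% corresponds to z = 1.645
sqrt(LT) = sqrt(12.9067) = 3.5926
SS = 1.645 * 10.2452 * 3.5926 = 60.5472

60.5472 units


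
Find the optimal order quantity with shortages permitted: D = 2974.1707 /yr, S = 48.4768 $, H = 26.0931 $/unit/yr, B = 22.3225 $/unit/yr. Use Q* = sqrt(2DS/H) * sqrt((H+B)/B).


sqrt(2DS/H) = 105.1240
sqrt((H+B)/B) = 1.4727
Q* = 105.1240 * 1.4727 = 154.8187

154.8187 units


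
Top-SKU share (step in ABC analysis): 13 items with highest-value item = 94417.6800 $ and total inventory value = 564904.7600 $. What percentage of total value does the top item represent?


Top item = 94417.6800
Total = 564904.7600
Percentage = 94417.6800 / 564904.7600 * 100 = 16.7139

16.7139%


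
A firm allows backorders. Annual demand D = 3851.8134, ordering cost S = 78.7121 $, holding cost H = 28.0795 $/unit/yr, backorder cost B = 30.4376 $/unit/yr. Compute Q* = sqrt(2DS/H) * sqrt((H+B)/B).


sqrt(2DS/H) = 146.9514
sqrt((H+B)/B) = 1.3866
Q* = 146.9514 * 1.3866 = 203.7558

203.7558 units


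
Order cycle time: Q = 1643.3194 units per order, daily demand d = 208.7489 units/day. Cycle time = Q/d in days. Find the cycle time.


Cycle = 1643.3194 / 208.7489 = 7.8722

7.8722 days


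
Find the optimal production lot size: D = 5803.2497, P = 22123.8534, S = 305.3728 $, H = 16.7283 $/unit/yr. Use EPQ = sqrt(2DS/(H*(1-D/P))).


1 - D/P = 1 - 0.2623 = 0.7377
H*(1-D/P) = 12.3403
2DS = 3544309.2200
EPQ = sqrt(287213.1690) = 535.9227

535.9227 units


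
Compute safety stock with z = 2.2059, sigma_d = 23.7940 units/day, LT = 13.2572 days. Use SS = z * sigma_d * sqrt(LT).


sqrt(LT) = sqrt(13.2572) = 3.6410
SS = 2.2059 * 23.7940 * 3.6410 = 191.1081

191.1081 units


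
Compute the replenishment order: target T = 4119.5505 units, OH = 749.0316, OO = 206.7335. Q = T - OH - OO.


Inventory position = OH + OO = 749.0316 + 206.7335 = 955.7651
Q = 4119.5505 - 955.7651 = 3163.7854

3163.7854 units


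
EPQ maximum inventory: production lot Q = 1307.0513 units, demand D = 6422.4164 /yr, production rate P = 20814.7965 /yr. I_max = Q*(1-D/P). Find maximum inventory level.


D/P = 0.3086
1 - D/P = 0.6914
I_max = 1307.0513 * 0.6914 = 903.7599

903.7599 units


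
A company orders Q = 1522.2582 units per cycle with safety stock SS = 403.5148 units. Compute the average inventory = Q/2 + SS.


Q/2 = 761.1291
Avg = 761.1291 + 403.5148 = 1164.6439

1164.6439 units


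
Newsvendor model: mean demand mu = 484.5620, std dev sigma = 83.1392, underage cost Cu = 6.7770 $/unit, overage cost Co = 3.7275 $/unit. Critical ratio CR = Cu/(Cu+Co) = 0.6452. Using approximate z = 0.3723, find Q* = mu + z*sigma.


CR = Cu/(Cu+Co) = 6.7770/(6.7770+3.7275) = 0.6452
z = 0.3723
Q* = 484.5620 + 0.3723 * 83.1392 = 515.5147

515.5147 units


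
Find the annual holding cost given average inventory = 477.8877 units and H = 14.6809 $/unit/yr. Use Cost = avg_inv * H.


Cost = 477.8877 * 14.6809 = 7015.8215

7015.8215 $/yr


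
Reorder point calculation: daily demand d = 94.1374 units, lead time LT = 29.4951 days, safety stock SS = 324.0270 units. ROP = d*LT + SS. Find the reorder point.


d*LT = 94.1374 * 29.4951 = 2776.5920
ROP = 2776.5920 + 324.0270 = 3100.6190

3100.6190 units


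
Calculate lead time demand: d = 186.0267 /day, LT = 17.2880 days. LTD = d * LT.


LTD = 186.0267 * 17.2880 = 3216.0296

3216.0296 units


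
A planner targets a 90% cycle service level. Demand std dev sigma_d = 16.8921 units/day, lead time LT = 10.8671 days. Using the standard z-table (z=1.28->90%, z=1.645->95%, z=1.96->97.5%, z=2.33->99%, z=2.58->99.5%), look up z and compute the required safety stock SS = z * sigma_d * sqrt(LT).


From the table, SL = 90% corresponds to z = 1.28
sqrt(LT) = sqrt(10.8671) = 3.2965
SS = 1.28 * 16.8921 * 3.2965 = 71.2772

71.2772 units


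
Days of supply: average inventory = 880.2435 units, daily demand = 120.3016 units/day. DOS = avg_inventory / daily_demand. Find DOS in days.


DOS = 880.2435 / 120.3016 = 7.3170

7.3170 days


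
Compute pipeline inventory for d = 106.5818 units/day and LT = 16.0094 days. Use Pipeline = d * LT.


Pipeline = 106.5818 * 16.0094 = 1706.3107

1706.3107 units


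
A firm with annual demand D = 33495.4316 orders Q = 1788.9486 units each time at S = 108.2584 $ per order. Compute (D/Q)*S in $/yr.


Number of orders = D/Q = 18.7235
Cost = 18.7235 * 108.2584 = 2026.9793

2026.9793 $/yr


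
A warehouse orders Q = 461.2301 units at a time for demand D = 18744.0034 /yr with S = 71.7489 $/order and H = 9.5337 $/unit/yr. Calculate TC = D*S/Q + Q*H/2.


Ordering cost = D*S/Q = 2915.8150
Holding cost = Q*H/2 = 2198.6147
TC = 2915.8150 + 2198.6147 = 5114.4297

5114.4297 $/yr


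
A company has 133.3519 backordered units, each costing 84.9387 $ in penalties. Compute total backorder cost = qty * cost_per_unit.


Total = 133.3519 * 84.9387 = 11326.7370

11326.7370 $


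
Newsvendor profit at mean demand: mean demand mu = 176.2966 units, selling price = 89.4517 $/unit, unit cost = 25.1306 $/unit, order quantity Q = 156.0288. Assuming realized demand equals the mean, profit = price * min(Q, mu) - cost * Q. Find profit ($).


Sales at mu = min(156.0288, 176.2966) = 156.0288
Revenue = 89.4517 * 156.0288 = 13957.0414
Total cost = 25.1306 * 156.0288 = 3921.0974
Profit = 13957.0414 - 3921.0974 = 10035.9440

10035.9440 $


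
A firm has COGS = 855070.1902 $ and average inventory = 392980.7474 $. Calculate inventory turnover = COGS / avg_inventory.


Turnover = 855070.1902 / 392980.7474 = 2.1759

2.1759


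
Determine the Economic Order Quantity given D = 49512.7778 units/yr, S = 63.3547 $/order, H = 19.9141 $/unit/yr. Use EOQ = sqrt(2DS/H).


2*D*S = 2 * 49512.7778 * 63.3547 = 6273734.3674
2*D*S/H = 315039.8144
EOQ = sqrt(315039.8144) = 561.2841

561.2841 units


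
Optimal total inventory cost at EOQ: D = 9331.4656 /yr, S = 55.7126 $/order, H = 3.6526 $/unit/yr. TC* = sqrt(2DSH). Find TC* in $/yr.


2*D*S*H = 3797828.9129
TC* = sqrt(3797828.9129) = 1948.8019

1948.8019 $/yr


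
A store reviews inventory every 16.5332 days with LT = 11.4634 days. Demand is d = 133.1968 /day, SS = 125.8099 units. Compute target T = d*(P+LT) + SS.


P + LT = 27.9966
d*(P+LT) = 133.1968 * 27.9966 = 3729.0575
T = 3729.0575 + 125.8099 = 3854.8674

3854.8674 units


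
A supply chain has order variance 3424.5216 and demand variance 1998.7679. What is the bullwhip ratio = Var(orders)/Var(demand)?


BW = 3424.5216 / 1998.7679 = 1.7133

1.7133


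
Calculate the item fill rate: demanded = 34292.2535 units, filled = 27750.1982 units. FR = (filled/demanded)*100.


FR = 27750.1982 / 34292.2535 * 100 = 80.9226

80.9226%


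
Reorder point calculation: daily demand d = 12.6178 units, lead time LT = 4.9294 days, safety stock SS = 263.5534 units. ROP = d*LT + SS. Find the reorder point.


d*LT = 12.6178 * 4.9294 = 62.1982
ROP = 62.1982 + 263.5534 = 325.7516

325.7516 units


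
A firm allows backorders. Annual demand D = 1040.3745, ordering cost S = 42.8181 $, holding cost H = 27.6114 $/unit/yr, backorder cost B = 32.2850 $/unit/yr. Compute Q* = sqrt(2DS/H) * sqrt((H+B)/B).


sqrt(2DS/H) = 56.8041
sqrt((H+B)/B) = 1.3621
Q* = 56.8041 * 1.3621 = 77.3712

77.3712 units


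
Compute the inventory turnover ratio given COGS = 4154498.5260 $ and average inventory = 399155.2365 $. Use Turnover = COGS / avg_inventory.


Turnover = 4154498.5260 / 399155.2365 = 10.4082

10.4082


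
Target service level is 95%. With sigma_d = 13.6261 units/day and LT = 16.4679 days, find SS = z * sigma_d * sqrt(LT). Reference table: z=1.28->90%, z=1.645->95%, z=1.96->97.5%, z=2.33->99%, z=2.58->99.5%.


From the table, SL = 95% corresponds to z = 1.645
sqrt(LT) = sqrt(16.4679) = 4.0581
SS = 1.645 * 13.6261 * 4.0581 = 90.9613

90.9613 units


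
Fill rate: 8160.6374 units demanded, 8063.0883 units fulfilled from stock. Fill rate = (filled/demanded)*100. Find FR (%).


FR = 8063.0883 / 8160.6374 * 100 = 98.8046

98.8046%


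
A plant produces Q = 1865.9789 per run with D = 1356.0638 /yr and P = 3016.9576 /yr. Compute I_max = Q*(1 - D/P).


D/P = 0.4495
1 - D/P = 0.5505
I_max = 1865.9789 * 0.5505 = 1027.2577

1027.2577 units


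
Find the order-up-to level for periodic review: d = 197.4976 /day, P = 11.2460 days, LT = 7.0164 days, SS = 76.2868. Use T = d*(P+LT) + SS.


P + LT = 18.2624
d*(P+LT) = 197.4976 * 18.2624 = 3606.7802
T = 3606.7802 + 76.2868 = 3683.0670

3683.0670 units


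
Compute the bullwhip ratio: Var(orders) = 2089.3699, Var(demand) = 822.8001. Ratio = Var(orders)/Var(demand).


BW = 2089.3699 / 822.8001 = 2.5393

2.5393


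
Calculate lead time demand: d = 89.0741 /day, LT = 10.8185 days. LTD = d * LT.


LTD = 89.0741 * 10.8185 = 963.6482

963.6482 units


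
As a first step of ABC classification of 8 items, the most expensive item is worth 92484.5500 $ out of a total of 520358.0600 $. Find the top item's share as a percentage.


Top item = 92484.5500
Total = 520358.0600
Percentage = 92484.5500 / 520358.0600 * 100 = 17.7733

17.7733%


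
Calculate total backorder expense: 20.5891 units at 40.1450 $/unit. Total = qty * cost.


Total = 20.5891 * 40.1450 = 826.5494

826.5494 $


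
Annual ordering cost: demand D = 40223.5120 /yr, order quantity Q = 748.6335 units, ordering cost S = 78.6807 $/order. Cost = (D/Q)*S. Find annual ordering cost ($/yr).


Number of orders = D/Q = 53.7292
Cost = 53.7292 * 78.6807 = 4227.4545

4227.4545 $/yr


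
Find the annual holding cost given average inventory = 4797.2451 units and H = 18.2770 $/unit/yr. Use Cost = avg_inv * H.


Cost = 4797.2451 * 18.2770 = 87679.2487

87679.2487 $/yr


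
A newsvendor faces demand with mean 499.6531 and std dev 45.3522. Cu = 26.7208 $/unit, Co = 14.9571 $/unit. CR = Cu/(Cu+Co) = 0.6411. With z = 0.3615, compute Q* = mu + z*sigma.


CR = Cu/(Cu+Co) = 26.7208/(26.7208+14.9571) = 0.6411
z = 0.3615
Q* = 499.6531 + 0.3615 * 45.3522 = 516.0479

516.0479 units


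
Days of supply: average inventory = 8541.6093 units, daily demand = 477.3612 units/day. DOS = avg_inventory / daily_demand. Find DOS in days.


DOS = 8541.6093 / 477.3612 = 17.8934

17.8934 days


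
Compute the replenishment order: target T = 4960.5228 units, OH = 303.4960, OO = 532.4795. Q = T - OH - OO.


Inventory position = OH + OO = 303.4960 + 532.4795 = 835.9755
Q = 4960.5228 - 835.9755 = 4124.5473

4124.5473 units


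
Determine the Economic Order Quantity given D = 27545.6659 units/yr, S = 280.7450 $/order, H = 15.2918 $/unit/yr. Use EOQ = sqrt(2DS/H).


2*D*S = 2 * 27545.6659 * 280.7450 = 15466615.9462
2*D*S/H = 1011432.0058
EOQ = sqrt(1011432.0058) = 1005.6998

1005.6998 units


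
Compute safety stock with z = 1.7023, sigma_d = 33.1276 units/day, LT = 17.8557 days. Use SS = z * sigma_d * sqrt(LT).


sqrt(LT) = sqrt(17.8557) = 4.2256
SS = 1.7023 * 33.1276 * 4.2256 = 238.2948

238.2948 units


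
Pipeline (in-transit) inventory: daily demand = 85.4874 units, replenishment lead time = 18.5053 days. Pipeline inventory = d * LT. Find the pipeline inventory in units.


Pipeline = 85.4874 * 18.5053 = 1581.9700

1581.9700 units


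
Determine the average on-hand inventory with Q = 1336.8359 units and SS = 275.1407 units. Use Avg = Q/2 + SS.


Q/2 = 668.4180
Avg = 668.4180 + 275.1407 = 943.5586

943.5586 units


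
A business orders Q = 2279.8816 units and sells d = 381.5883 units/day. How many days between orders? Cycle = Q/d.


Cycle = 2279.8816 / 381.5883 = 5.9747

5.9747 days


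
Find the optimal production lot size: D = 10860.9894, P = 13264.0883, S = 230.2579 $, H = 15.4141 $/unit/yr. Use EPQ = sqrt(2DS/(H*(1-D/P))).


1 - D/P = 1 - 0.8188 = 0.1812
H*(1-D/P) = 2.7926
2DS = 5001657.2223
EPQ = sqrt(1791024.4413) = 1338.2916

1338.2916 units


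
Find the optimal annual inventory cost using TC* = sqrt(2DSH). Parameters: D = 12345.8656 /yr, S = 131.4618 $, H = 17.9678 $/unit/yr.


2*D*S*H = 58323827.8904
TC* = sqrt(58323827.8904) = 7637.0039

7637.0039 $/yr


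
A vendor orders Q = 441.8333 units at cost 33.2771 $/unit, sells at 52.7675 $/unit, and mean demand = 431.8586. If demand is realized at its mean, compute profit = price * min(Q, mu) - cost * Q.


Sales at mu = min(441.8333, 431.8586) = 431.8586
Revenue = 52.7675 * 431.8586 = 22788.0987
Total cost = 33.2771 * 441.8333 = 14702.9309
Profit = 22788.0987 - 14702.9309 = 8085.1678

8085.1678 $


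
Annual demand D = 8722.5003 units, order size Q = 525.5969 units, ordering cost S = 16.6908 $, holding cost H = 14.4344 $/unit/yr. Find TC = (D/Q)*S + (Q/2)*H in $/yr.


Ordering cost = D*S/Q = 276.9908
Holding cost = Q*H/2 = 3793.3379
TC = 276.9908 + 3793.3379 = 4070.3288

4070.3288 $/yr


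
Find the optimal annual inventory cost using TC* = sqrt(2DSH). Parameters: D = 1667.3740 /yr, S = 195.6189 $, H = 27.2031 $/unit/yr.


2*D*S*H = 17745663.0598
TC* = sqrt(17745663.0598) = 4212.5602

4212.5602 $/yr


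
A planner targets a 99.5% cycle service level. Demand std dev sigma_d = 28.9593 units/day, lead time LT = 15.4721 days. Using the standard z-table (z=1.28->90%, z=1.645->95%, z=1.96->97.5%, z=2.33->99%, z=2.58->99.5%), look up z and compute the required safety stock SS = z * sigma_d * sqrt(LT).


From the table, SL = 99.5% corresponds to z = 2.58
sqrt(LT) = sqrt(15.4721) = 3.9335
SS = 2.58 * 28.9593 * 3.9335 = 293.8884

293.8884 units


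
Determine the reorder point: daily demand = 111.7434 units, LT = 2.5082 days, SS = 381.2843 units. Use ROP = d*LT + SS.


d*LT = 111.7434 * 2.5082 = 280.2748
ROP = 280.2748 + 381.2843 = 661.5591

661.5591 units


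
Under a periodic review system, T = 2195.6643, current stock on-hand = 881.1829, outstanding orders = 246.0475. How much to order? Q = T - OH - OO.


Inventory position = OH + OO = 881.1829 + 246.0475 = 1127.2304
Q = 2195.6643 - 1127.2304 = 1068.4339

1068.4339 units


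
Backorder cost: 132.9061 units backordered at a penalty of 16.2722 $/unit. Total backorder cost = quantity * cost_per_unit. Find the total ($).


Total = 132.9061 * 16.2722 = 2162.6746

2162.6746 $


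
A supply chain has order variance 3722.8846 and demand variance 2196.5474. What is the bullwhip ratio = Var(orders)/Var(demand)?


BW = 3722.8846 / 2196.5474 = 1.6949

1.6949


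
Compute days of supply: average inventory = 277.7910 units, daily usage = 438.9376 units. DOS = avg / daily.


DOS = 277.7910 / 438.9376 = 0.6329

0.6329 days


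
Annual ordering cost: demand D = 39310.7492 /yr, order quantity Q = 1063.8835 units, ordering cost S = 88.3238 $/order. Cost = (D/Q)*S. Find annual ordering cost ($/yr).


Number of orders = D/Q = 36.9502
Cost = 36.9502 * 88.3238 = 3263.5855

3263.5855 $/yr


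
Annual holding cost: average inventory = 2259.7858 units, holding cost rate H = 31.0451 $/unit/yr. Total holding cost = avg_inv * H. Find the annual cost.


Cost = 2259.7858 * 31.0451 = 70155.2761

70155.2761 $/yr


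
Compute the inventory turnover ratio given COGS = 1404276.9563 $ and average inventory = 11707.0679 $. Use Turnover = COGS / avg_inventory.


Turnover = 1404276.9563 / 11707.0679 = 119.9512

119.9512


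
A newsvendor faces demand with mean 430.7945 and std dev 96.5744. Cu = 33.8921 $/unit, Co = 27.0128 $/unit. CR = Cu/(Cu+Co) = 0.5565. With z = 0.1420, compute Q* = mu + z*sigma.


CR = Cu/(Cu+Co) = 33.8921/(33.8921+27.0128) = 0.5565
z = 0.1420
Q* = 430.7945 + 0.1420 * 96.5744 = 444.5081

444.5081 units


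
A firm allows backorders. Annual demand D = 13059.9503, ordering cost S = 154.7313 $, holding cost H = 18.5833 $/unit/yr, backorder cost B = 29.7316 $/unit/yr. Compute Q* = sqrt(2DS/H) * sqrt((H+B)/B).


sqrt(2DS/H) = 466.3516
sqrt((H+B)/B) = 1.2748
Q* = 466.3516 * 1.2748 = 594.4904

594.4904 units


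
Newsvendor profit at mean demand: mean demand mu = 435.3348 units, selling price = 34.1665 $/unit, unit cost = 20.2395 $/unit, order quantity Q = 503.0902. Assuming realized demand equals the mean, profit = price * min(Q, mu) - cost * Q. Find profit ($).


Sales at mu = min(503.0902, 435.3348) = 435.3348
Revenue = 34.1665 * 435.3348 = 14873.8664
Total cost = 20.2395 * 503.0902 = 10182.2941
Profit = 14873.8664 - 10182.2941 = 4691.5723

4691.5723 $


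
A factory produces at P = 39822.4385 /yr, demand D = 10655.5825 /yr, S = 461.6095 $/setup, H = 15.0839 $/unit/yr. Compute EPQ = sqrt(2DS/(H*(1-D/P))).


1 - D/P = 1 - 0.2676 = 0.7324
H*(1-D/P) = 11.0478
2DS = 9837436.2201
EPQ = sqrt(890443.8072) = 943.6333

943.6333 units


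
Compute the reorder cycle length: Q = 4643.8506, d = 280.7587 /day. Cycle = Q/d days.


Cycle = 4643.8506 / 280.7587 = 16.5404

16.5404 days


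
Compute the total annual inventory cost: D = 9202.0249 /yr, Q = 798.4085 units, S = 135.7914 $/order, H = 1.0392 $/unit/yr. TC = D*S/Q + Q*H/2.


Ordering cost = D*S/Q = 1565.0583
Holding cost = Q*H/2 = 414.8531
TC = 1565.0583 + 414.8531 = 1979.9113

1979.9113 $/yr


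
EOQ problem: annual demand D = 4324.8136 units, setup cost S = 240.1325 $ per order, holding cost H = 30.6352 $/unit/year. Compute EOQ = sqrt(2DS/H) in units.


2*D*S = 2 * 4324.8136 * 240.1325 = 2077056.6036
2*D*S/H = 67799.6750
EOQ = sqrt(67799.6750) = 260.3837

260.3837 units


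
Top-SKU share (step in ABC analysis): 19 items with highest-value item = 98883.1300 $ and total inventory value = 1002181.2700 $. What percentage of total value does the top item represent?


Top item = 98883.1300
Total = 1002181.2700
Percentage = 98883.1300 / 1002181.2700 * 100 = 9.8668

9.8668%


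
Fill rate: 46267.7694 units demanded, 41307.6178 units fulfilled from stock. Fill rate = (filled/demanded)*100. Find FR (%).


FR = 41307.6178 / 46267.7694 * 100 = 89.2795

89.2795%


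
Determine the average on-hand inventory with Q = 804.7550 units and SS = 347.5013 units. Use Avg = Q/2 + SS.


Q/2 = 402.3775
Avg = 402.3775 + 347.5013 = 749.8788

749.8788 units


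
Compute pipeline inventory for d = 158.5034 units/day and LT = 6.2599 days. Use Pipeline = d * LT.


Pipeline = 158.5034 * 6.2599 = 992.2154

992.2154 units


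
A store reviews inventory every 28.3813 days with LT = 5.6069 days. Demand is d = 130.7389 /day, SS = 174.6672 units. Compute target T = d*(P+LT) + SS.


P + LT = 33.9882
d*(P+LT) = 130.7389 * 33.9882 = 4443.5799
T = 4443.5799 + 174.6672 = 4618.2471

4618.2471 units


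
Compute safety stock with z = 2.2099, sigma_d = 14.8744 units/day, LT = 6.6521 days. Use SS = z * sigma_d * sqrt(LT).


sqrt(LT) = sqrt(6.6521) = 2.5792
SS = 2.2099 * 14.8744 * 2.5792 = 84.7796

84.7796 units


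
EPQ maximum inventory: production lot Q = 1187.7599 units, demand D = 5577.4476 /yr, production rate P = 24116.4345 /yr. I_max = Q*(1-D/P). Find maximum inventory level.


D/P = 0.2313
1 - D/P = 0.7687
I_max = 1187.7599 * 0.7687 = 913.0647

913.0647 units


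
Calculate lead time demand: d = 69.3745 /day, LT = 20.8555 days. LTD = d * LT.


LTD = 69.3745 * 20.8555 = 1446.8399

1446.8399 units


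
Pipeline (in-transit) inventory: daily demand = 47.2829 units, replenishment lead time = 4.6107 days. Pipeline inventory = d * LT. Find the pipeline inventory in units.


Pipeline = 47.2829 * 4.6107 = 218.0073

218.0073 units


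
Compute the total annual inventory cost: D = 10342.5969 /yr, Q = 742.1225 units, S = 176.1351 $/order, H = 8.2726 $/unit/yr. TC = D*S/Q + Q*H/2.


Ordering cost = D*S/Q = 2454.7084
Holding cost = Q*H/2 = 3069.6413
TC = 2454.7084 + 3069.6413 = 5524.3497

5524.3497 $/yr


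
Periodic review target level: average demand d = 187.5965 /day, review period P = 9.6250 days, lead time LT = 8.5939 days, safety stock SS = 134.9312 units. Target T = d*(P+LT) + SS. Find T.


P + LT = 18.2189
d*(P+LT) = 187.5965 * 18.2189 = 3417.8019
T = 3417.8019 + 134.9312 = 3552.7331

3552.7331 units


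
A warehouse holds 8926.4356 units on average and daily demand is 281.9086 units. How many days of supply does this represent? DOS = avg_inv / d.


DOS = 8926.4356 / 281.9086 = 31.6643

31.6643 days


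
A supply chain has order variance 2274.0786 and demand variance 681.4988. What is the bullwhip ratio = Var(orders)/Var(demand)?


BW = 2274.0786 / 681.4988 = 3.3369

3.3369


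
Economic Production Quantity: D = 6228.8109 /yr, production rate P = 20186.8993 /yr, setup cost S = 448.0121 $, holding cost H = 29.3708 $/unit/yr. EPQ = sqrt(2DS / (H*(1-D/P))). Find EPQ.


1 - D/P = 1 - 0.3086 = 0.6914
H*(1-D/P) = 20.3082
2DS = 5581165.3036
EPQ = sqrt(274822.8138) = 524.2355

524.2355 units


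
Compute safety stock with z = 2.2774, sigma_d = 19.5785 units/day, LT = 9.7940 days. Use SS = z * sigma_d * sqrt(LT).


sqrt(LT) = sqrt(9.7940) = 3.1295
SS = 2.2774 * 19.5785 * 3.1295 = 139.5400

139.5400 units


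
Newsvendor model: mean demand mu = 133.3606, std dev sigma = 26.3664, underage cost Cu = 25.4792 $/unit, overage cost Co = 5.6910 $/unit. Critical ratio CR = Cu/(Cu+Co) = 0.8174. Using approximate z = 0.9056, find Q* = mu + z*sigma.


CR = Cu/(Cu+Co) = 25.4792/(25.4792+5.6910) = 0.8174
z = 0.9056
Q* = 133.3606 + 0.9056 * 26.3664 = 157.2380

157.2380 units


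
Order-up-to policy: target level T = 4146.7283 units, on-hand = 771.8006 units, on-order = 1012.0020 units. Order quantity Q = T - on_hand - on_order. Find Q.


Inventory position = OH + OO = 771.8006 + 1012.0020 = 1783.8026
Q = 4146.7283 - 1783.8026 = 2362.9257

2362.9257 units


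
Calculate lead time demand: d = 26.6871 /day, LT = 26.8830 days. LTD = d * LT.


LTD = 26.6871 * 26.8830 = 717.4293

717.4293 units


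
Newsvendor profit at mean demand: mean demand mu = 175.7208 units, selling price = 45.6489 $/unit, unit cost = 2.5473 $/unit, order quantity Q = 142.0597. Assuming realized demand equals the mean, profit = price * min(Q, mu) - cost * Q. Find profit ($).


Sales at mu = min(142.0597, 175.7208) = 142.0597
Revenue = 45.6489 * 142.0597 = 6484.8690
Total cost = 2.5473 * 142.0597 = 361.8687
Profit = 6484.8690 - 361.8687 = 6123.0004

6123.0004 $


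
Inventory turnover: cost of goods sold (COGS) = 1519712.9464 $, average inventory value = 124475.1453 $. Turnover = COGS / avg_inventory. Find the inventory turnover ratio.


Turnover = 1519712.9464 / 124475.1453 = 12.2090

12.2090


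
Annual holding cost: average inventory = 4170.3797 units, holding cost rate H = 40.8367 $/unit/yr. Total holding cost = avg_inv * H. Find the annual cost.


Cost = 4170.3797 * 40.8367 = 170304.5447

170304.5447 $/yr


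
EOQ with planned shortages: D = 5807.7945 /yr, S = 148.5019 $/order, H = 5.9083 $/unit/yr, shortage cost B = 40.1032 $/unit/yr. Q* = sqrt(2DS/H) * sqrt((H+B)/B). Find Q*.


sqrt(2DS/H) = 540.3254
sqrt((H+B)/B) = 1.0711
Q* = 540.3254 * 1.0711 = 578.7607

578.7607 units


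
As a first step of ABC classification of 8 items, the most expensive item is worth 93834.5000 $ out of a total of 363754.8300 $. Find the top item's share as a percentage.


Top item = 93834.5000
Total = 363754.8300
Percentage = 93834.5000 / 363754.8300 * 100 = 25.7961

25.7961%


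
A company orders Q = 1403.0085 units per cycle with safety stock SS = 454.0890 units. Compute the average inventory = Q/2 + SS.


Q/2 = 701.5042
Avg = 701.5042 + 454.0890 = 1155.5932

1155.5932 units
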